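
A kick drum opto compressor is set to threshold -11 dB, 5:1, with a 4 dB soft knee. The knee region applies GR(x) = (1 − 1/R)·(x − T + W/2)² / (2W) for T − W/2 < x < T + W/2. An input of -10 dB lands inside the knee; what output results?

-10.9 dB

x − T + W/2 = -10 − (-11) + 2 = 3.
GR = (1 − 1/5) × 3² / 8 = 0.8 × 9 / 8 = 0.9 dB.
Output = -10 − 0.9 = -10.9 dB.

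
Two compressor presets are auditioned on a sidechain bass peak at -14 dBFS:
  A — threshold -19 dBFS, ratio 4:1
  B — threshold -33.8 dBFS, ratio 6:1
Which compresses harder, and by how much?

A: overshoot 5 dB → output overshoot 1.25 dB → GR 3.75 dB.
B: overshoot 19.8 dB → output overshoot 3.3 dB → GR 16.5 dB.
B applies 12.75 dB more gain reduction.

B, by 12.75 dB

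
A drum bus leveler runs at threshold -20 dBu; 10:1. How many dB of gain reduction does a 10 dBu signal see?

The signal is 30 dB above threshold.
At 10:1, output sits 30/10 = 3 dB above threshold.
So the signal is attenuated by 30 − 3 = 27 dB.

27 dB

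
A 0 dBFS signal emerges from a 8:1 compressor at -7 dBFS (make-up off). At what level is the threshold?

-8 dBFS

Input is 8 dB above T (since output overshoot × R = input overshoot: (-7 − T)·8 = 0 − T gives T = -8 dBFS).
Check: -8 + (0 − (-8))/8 = -8 + 1 = -7 dBFS. ✓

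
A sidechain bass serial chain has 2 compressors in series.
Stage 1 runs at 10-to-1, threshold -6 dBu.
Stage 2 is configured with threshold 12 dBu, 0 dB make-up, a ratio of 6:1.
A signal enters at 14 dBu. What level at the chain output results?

-4 dBu

Stage 1: 14 dBu is 20 dB over -6 dBu; at 10:1 that becomes 2 dB over, giving -4 dBu.
Stage 2: -4 dBu is at or below the 12 dBu threshold — no compression; output -4 dBu.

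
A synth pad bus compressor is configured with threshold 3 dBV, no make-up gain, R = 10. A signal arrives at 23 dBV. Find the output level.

5 dBV

The input is 20 dB above the 3 dBV threshold.
At 10:1 the overshoot is divided by 10, leaving 2 dB above threshold.
Output = 3 + 2 = 5 dBV.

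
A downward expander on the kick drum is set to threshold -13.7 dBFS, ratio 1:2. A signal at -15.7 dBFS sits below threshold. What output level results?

-17.7 dBFS

Below threshold, a 1:2 expander applies gain = (2−1)×(T − x) of attenuation.
(2−1) × 2 = 2 dB, so output = -15.7 − 2 = -17.7 dBFS.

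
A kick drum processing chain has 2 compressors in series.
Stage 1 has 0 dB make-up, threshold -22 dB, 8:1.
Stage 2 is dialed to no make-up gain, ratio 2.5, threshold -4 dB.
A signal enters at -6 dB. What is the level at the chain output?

-20 dB

Stage 1: overshoot 16 dB → 16/8 = 2 dB → -20 dB.
Stage 2: -20 dB is at or below the -4 dB threshold — no compression; output -20 dB.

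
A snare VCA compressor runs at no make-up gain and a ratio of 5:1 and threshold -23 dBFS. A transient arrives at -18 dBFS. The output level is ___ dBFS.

-18 dBFS sits 5 dB over threshold.
The 5 dB excess becomes 1 dB after 5:1 reduction.
Output = -23 + 1 = -22 dBFS.

-22 dBFS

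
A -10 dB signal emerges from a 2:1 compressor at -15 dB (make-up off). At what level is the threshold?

Input is 10 dB above T (since output overshoot × R = input overshoot: (-15 − T)·2 = -10 − T gives T = -20 dB).
Check: -20 + (-10 − (-20))/2 = -20 + 5 = -15 dB. ✓

-20 dB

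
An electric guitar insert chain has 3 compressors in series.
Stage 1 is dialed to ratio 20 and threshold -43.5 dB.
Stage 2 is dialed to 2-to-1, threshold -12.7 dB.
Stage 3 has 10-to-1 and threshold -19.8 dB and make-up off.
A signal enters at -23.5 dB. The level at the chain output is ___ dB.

Stage 1: 20 dB above -43.5 dB, reduced 20:1 to 1 dB above → -42.5 dB.
Stage 2: -42.5 dB is at or below the -12.7 dB threshold — no compression; output -42.5 dB.
Stage 3: -42.5 dB is at or below the -19.8 dB threshold — no compression; output -42.5 dB.

-42.5 dB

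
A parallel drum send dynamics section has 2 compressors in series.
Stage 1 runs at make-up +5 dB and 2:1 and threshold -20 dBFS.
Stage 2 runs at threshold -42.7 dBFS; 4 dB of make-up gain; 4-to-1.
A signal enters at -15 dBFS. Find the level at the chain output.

-31.15 dBFS

Stage 1: 5 dB above -20 dBFS, reduced 2:1 to 2.5 dB above → -17.5 dBFS; +5 dB make-up → -12.5 dBFS.
Stage 2: overshoot 30.2 dB → 30.2/4 = 7.55 dB → -35.15 dBFS; +4 dB make-up → -31.15 dBFS.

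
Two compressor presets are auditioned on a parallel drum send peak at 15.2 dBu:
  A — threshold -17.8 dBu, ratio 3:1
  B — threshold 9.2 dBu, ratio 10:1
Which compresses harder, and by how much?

A, by 16.6 dB

A: 33 dB over, compressed to 11 dB over, so 22 dB of GR.
B: 6 dB over, compressed to 0.6 dB over, so 5.4 dB of GR.
A reduces 16.6 dB more.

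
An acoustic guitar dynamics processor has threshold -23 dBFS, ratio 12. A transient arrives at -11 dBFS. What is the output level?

-22 dBFS

Overshoot: -11 − (-23) = 12 dB.
The 12 dB excess becomes 1 dB after 12:1 reduction.
That puts the output at -22 dBFS.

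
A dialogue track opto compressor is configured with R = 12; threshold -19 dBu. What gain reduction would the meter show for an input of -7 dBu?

11 dB

The signal is 12 dB above threshold.
A 12:1 ratio leaves 1 dB of that excess.
So the signal is attenuated by 12 − 1 = 11 dB.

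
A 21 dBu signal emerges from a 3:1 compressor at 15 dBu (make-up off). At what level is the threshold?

Let T be the threshold. Output overshoot = (input overshoot)/R, so 15 − T = (21 − T)/3.
3·(15 − T) = 21 − T → 2·T = 45 − 21 = 24.
T = 24/2 = 12 dBu.

12 dBu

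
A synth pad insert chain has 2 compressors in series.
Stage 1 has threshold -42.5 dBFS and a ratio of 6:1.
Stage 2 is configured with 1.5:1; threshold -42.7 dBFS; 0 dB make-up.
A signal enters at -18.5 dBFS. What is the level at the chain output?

Stage 1: -18.5 dBFS is 24 dB over -42.5 dBFS; at 6:1 that becomes 4 dB over, giving -38.5 dBFS.
Stage 2: -38.5 dBFS is 4.2 dB over -42.7 dBFS; at 1.5:1 that becomes 2.8 dB over, giving -39.9 dBFS.

-39.9 dBFS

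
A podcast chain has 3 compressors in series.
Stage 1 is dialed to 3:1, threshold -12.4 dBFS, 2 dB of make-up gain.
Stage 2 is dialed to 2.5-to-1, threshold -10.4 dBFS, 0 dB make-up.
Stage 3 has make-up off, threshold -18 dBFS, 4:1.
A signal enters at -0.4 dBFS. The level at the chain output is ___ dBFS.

-15.7 dBFS

Stage 1: overshoot 12 dB → 12/3 = 4 dB → -8.4 dBFS; +2 dB make-up → -6.4 dBFS.
Stage 2: -6.4 dBFS is 4 dB over -10.4 dBFS; at 2.5:1 that becomes 1.6 dB over, giving -8.8 dBFS.
Stage 3: 9.2 dB above -18 dBFS, reduced 4:1 to 2.3 dB above → -15.7 dBFS.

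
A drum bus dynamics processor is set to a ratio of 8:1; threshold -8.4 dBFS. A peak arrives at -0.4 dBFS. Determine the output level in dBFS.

-0.4 dBFS sits 8 dB over threshold.
At 8:1 the overshoot is divided by 8, leaving 1 dB above threshold.
That puts the output at -7.4 dBFS.

-7.4 dBFS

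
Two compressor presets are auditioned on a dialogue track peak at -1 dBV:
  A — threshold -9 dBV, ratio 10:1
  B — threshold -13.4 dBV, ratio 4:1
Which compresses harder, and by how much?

A: overshoot 8 dB → output overshoot 0.8 dB → GR 7.2 dB.
B: overshoot 12.4 dB → output overshoot 3.1 dB → GR 9.3 dB.
B reduces 2.1 dB more.

B, by 2.1 dB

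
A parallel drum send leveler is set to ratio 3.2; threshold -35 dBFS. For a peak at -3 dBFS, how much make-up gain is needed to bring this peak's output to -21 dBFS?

Overshoot 32 dB → 32/3.2 = 10 dB after compression, so the compressed level is -35 + 10 = -25 dBFS.
Make-up = target − compressed = -21 − (-25) = 4 dB.

4 dB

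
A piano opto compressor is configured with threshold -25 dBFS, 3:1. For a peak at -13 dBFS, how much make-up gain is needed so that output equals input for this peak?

Overshoot 12 dB → 12/3 = 4 dB after compression, so the compressed level is -25 + 4 = -21 dBFS.
Make-up = target − compressed = -13 − (-21) = 8 dB.

8 dB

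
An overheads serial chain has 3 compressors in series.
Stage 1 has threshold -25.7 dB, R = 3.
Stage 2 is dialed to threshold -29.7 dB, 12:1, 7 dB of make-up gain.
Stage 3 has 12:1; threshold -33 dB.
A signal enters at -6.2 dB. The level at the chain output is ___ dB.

Stage 1: overshoot 19.5 dB → 19.5/3 = 6.5 dB → -19.2 dB.
Stage 2: -19.2 dB is 10.5 dB over -29.7 dB; at 12:1 that becomes 0.875 dB over, giving -28.825 dB; +7 dB make-up → -21.825 dB.
Stage 3: overshoot 11.175 dB → 11.175/12 = 0.93125 dB → -32.06875 dB.

-32.06875 dB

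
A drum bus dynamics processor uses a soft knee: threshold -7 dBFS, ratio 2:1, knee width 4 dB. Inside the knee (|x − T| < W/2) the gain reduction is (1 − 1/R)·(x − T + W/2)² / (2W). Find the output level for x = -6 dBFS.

-6.5625 dBFS

x − T + W/2 = -6 − (-7) + 2 = 3.
GR = (1 − 1/2) × 3² / 8 = 0.5 × 9 / 8 = 0.5625 dB.
Output = -6 − 0.5625 = -6.5625 dBFS.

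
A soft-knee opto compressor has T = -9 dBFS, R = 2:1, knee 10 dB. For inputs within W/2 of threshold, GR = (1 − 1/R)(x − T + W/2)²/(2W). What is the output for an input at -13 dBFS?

x − T + W/2 = -13 − (-9) + 5 = 1.
GR = (1 − 1/2) × 1² / 20 = 0.5 × 1 / 20 = 0.025 dB.
Output = -13 − 0.025 = -13.025 dBFS.

-13.025 dBFS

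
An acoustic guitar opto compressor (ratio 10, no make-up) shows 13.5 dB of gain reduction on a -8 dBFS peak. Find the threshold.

-23 dBFS

Gain reduction = -8 − (-21.5) = 13.5 dB; output overshoot = GR / (R − 1) = 13.5 / 9 = 1.5 dB.
Threshold = output − output overshoot = -21.5 − 1.5 = -23 dBFS.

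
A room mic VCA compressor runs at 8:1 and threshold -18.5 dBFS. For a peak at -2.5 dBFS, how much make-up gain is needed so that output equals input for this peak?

14 dB

Without make-up, output = threshold + overshoot/8 = -18.5 + 2 = -16.5 dBFS.
Gap to target: 14 dB.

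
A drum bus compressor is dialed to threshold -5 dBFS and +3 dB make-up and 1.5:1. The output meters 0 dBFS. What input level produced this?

-2 dBFS

Remove make-up: 0 − 3 = -3 dBFS.
Post-compression overshoot = -3 − (-5) = 2 dB.
Before 1.5:1 compression the overshoot was 2 × 1.5 = 3 dB, so input = -5 + 3 = -2 dBFS.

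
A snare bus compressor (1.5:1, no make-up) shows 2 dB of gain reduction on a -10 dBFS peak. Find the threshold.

-16 dBFS

Let T be the threshold. Output overshoot = (input overshoot)/R, so -12 − T = (-10 − T)/1.5.
1.5·(-12 − T) = -10 − T → 0.5·T = -18 − (-10) = -8.
T = -8/0.5 = -16 dBFS.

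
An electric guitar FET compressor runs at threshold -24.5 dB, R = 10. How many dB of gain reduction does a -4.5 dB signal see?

-4.5 dB exceeds the threshold by 20 dB.
At 10:1, output sits 20/10 = 2 dB above threshold.
So the signal is attenuated by 20 − 2 = 18 dB.

18 dB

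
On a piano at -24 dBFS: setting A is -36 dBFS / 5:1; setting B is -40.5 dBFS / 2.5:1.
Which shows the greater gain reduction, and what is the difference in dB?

B, by 0.3 dB

A: overshoot 12 dB → output overshoot 2.4 dB → GR 9.6 dB.
B: overshoot 16.5 dB → output overshoot 6.6 dB → GR 9.9 dB.
Difference: 0.3 dB in favour of B.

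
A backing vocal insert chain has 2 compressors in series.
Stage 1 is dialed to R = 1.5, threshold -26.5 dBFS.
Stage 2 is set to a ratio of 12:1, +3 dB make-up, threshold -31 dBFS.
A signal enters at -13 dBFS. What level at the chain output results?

-26.875 dBFS

Stage 1: 13.5 dB above -26.5 dBFS, reduced 1.5:1 to 9 dB above → -17.5 dBFS.
Stage 2: -17.5 dBFS is 13.5 dB over -31 dBFS; at 12:1 that becomes 1.125 dB over, giving -29.875 dBFS; +3 dB make-up → -26.875 dBFS.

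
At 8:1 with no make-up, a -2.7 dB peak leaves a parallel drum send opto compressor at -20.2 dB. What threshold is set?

-22.7 dB

Gain reduction = -2.7 − (-20.2) = 17.5 dB; output overshoot = GR / (R − 1) = 17.5 / 7 = 2.5 dB.
Threshold = output − output overshoot = -20.2 − 2.5 = -22.7 dB.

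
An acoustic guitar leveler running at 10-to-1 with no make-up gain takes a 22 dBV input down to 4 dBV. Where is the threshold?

2 dBV

Gain reduction = 22 − 4 = 18 dB; output overshoot = GR / (R − 1) = 18 / 9 = 2 dB.
Threshold = output − output overshoot = 4 − 2 = 2 dBV.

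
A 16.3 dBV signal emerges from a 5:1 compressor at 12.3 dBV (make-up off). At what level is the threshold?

Input is 5 dB above T (since output overshoot × R = input overshoot: (12.3 − T)·5 = 16.3 − T gives T = 11.3 dBV).
Check: 11.3 + (16.3 − 11.3)/5 = 11.3 + 1 = 12.3 dBV. ✓

11.3 dBV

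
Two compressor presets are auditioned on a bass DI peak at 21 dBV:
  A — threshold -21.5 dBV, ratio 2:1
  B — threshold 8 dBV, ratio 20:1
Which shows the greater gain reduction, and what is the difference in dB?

A, by 8.9 dB

A: 42.5 dB over, compressed to 21.25 dB over, so 21.25 dB of GR.
B: 13 dB over, compressed to 0.65 dB over, so 12.35 dB of GR.
Difference: 8.9 dB in favour of A.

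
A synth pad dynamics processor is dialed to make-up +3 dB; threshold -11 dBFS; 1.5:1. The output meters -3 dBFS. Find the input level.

Remove make-up: -3 − 3 = -6 dBFS.
The compressed level sits -6 − (-11) = 5 dB over threshold.
Undo the ratio: input overshoot = 5 × 1.5 = 7.5 dB, giving input = -3.5 dBFS.

-3.5 dBFS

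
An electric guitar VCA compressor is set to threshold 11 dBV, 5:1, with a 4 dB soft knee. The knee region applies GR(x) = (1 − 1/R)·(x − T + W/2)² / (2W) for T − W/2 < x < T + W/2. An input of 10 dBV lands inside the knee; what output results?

9.9 dBV

x − T + W/2 = 10 − 11 + 2 = 1.
GR = (1 − 1/5) × 1² / 8 = 0.8 × 1 / 8 = 0.1 dB.
Output = 10 − 0.1 = 9.9 dBV.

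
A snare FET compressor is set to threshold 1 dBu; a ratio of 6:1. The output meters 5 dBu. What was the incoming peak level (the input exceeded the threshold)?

25 dBu

Post-compression overshoot = 5 − 1 = 4 dB.
Before 6:1 compression the overshoot was 4 × 6 = 24 dB, so input = 1 + 24 = 25 dBu.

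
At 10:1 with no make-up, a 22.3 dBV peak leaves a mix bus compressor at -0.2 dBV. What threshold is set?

Let T be the threshold. Output overshoot = (input overshoot)/R, so -0.2 − T = (22.3 − T)/10.
10·(-0.2 − T) = 22.3 − T → 9·T = -2 − 22.3 = -24.3.
T = -24.3/9 = -2.7 dBV.

-2.7 dBV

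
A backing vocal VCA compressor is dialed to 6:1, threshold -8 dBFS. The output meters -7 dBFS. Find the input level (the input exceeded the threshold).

That's 1 dB above the -8 dBFS threshold.
Before 6:1 compression the overshoot was 1 × 6 = 6 dB, so input = -8 + 6 = -2 dBFS.

-2 dBFS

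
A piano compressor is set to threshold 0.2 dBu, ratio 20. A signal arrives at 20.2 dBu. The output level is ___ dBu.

The input is 20 dB above the 0.2 dBu threshold.
At 20:1 the overshoot is divided by 20, leaving 1 dB above threshold.
Output = 0.2 + 1 = 1.2 dBu.

1.2 dBu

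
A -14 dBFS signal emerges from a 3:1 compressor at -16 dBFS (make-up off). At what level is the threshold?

-17 dBFS

Let T be the threshold. Output overshoot = (input overshoot)/R, so -16 − T = (-14 − T)/3.
3·(-16 − T) = -14 − T → 2·T = -48 − (-14) = -34.
T = -34/2 = -17 dBFS.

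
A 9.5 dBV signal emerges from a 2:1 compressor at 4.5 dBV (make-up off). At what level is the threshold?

-0.5 dBV

Gain reduction = 9.5 − 4.5 = 5 dB; output overshoot = GR / (R − 1) = 5 / 1 = 5 dB.
Threshold = output − output overshoot = 4.5 − 5 = -0.5 dBV.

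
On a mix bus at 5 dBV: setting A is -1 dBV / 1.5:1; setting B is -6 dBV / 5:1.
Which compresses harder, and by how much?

A: overshoot 6 dB → output overshoot 4 dB → GR 2 dB.
B: overshoot 11 dB → output overshoot 2.2 dB → GR 8.8 dB.
B applies 6.8 dB more gain reduction.

B, by 6.8 dB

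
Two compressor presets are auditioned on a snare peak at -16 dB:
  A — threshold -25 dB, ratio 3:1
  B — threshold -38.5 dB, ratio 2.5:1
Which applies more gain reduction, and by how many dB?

B, by 7.5 dB

A: overshoot 9 dB → output overshoot 3 dB → GR 6 dB.
B: overshoot 22.5 dB → output overshoot 9 dB → GR 13.5 dB.
Difference: 7.5 dB in favour of B.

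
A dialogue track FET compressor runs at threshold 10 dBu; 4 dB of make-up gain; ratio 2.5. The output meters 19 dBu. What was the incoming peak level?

22.5 dBu

Stripping the +4 dB make-up gives 15 dBu at the gain stage.
Post-compression overshoot = 15 − 10 = 5 dB.
Undo the ratio: input overshoot = 5 × 2.5 = 12.5 dB, giving input = 22.5 dBu.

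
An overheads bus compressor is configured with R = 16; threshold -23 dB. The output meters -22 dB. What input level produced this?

Post-compression overshoot = -22 − (-23) = 1 dB.
Undo the ratio: input overshoot = 1 × 16 = 16 dB, giving input = -7 dB.

-7 dB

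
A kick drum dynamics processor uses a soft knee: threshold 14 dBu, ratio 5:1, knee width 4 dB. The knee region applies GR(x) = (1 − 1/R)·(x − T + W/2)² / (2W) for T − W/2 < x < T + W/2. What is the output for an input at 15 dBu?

x − T + W/2 = 15 − 14 + 2 = 3.
GR = (1 − 1/5) × 3² / 8 = 0.8 × 9 / 8 = 0.9 dB.
Output = 15 − 0.9 = 14.1 dBu.

14.1 dBu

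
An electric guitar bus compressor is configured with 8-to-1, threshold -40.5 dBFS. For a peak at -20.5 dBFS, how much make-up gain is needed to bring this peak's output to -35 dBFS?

3 dB

Overshoot 20 dB → 20/8 = 2.5 dB after compression, so the compressed level is -40.5 + 2.5 = -38 dBFS.
Make-up = target − compressed = -35 − (-38) = 3 dB.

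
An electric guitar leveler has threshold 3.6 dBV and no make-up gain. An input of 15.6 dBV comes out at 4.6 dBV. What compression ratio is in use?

12:1

Input overshoot = 15.6 − 3.6 = 12 dB; output overshoot = 4.6 − 3.6 = 1 dB.
Ratio = 12 / 1 = 12.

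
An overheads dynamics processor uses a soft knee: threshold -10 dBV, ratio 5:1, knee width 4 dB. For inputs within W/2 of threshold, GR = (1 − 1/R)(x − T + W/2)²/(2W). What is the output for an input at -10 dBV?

x − T + W/2 = -10 − (-10) + 2 = 2.
GR = (1 − 1/5) × 2² / 8 = 0.8 × 4 / 8 = 0.4 dB.
Output = -10 − 0.4 = -10.4 dBV.

-10.4 dBV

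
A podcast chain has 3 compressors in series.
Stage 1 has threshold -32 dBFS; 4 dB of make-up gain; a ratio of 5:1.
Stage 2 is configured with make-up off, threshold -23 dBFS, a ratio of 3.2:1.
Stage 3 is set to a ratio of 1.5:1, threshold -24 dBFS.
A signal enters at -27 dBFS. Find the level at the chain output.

Stage 1: 5 dB above -32 dBFS, reduced 5:1 to 1 dB above → -31 dBFS; +4 dB make-up → -27 dBFS.
Stage 2: -27 dBFS is at or below the -23 dBFS threshold — no compression; output -27 dBFS.
Stage 3: below threshold (-27 ≤ -24); passes unchanged; output -27 dBFS.

-27 dBFS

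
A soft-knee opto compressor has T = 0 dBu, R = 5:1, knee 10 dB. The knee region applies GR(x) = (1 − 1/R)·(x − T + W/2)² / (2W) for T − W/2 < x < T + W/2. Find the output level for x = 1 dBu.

-0.44 dBu

x − T + W/2 = 1 − 0 + 5 = 6.
GR = (1 − 1/5) × 6² / 20 = 0.8 × 36 / 20 = 1.44 dB.
Output = 1 − 1.44 = -0.44 dBu.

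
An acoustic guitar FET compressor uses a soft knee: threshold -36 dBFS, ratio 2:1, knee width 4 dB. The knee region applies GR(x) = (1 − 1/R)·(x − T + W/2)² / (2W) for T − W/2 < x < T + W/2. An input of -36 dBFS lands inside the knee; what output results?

-36.25 dBFS

x − T + W/2 = -36 − (-36) + 2 = 2.
GR = (1 − 1/2) × 2² / 8 = 0.5 × 4 / 8 = 0.25 dB.
Output = -36 − 0.25 = -36.25 dBFS.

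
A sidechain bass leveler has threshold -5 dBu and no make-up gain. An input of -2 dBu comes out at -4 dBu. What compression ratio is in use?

Input overshoot = -2 − (-5) = 3 dB; output overshoot = -4 − (-5) = 1 dB.
Ratio = 3 / 1 = 3.

3:1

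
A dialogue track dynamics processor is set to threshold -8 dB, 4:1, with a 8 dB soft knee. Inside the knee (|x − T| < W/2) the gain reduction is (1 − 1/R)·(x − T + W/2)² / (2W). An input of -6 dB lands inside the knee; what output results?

-7.6875 dB

x − T + W/2 = -6 − (-8) + 4 = 6.
GR = (1 − 1/4) × 6² / 16 = 0.75 × 36 / 16 = 1.6875 dB.
Output = -6 − 1.6875 = -7.6875 dB.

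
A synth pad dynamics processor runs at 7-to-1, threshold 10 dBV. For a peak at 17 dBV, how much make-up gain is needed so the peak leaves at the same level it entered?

Without make-up, output = threshold + overshoot/7 = 10 + 1 = 11 dBV.
Gap to target: 6 dB.

6 dB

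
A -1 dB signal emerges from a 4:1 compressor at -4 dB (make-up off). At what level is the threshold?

Gain reduction = -1 − (-4) = 3 dB; output overshoot = GR / (R − 1) = 3 / 3 = 1 dB.
Threshold = output − output overshoot = -4 − 1 = -5 dB.

-5 dB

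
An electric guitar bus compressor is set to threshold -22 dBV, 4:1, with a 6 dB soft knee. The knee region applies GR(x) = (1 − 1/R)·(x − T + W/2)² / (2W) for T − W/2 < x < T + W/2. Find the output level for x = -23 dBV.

x − T + W/2 = -23 − (-22) + 3 = 2.
GR = (1 − 1/4) × 2² / 12 = 0.75 × 4 / 12 = 0.25 dB.
Output = -23 − 0.25 = -23.25 dBV.

-23.25 dBV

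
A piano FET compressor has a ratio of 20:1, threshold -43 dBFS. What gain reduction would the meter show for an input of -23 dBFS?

Overshoot = -23 − (-43) = 20 dB.
After 20:1 compression the overshoot becomes 20/20 = 1 dB.
GR = overshoot in − overshoot out = 20 − 1 = 19 dB.

19 dB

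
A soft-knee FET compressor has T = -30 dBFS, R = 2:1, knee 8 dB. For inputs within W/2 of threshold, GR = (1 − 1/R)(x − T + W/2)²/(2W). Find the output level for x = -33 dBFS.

x − T + W/2 = -33 − (-30) + 4 = 1.
GR = (1 − 1/2) × 1² / 16 = 0.5 × 1 / 16 = 0.03125 dB.
Output = -33 − 0.03125 = -33.03125 dBFS.

-33.03125 dBFS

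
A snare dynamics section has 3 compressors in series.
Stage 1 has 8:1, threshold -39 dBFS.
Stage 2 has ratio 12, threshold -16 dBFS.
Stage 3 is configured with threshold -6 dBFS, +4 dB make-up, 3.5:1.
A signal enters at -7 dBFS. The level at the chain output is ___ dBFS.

Stage 1: overshoot 32 dB → 32/8 = 4 dB → -35 dBFS.
Stage 2: -35 dBFS ≤ -16 dBFS, so stage 2 doesn't engage; output -35 dBFS.
Stage 3: -35 dBFS ≤ -6 dBFS, so stage 3 doesn't engage; make-up brings it to -31 dBFS.

-31 dBFS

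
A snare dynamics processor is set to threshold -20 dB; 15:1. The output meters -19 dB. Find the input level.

Post-compression overshoot = -19 − (-20) = 1 dB.
Before 15:1 compression the overshoot was 1 × 15 = 15 dB, so input = -20 + 15 = -5 dB.

-5 dB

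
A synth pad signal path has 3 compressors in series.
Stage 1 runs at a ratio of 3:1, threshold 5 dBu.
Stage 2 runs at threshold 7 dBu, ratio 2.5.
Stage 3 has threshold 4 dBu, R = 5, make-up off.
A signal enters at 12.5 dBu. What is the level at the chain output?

Stage 1: overshoot 7.5 dB → 7.5/3 = 2.5 dB → 7.5 dBu.
Stage 2: 0.5 dB above 7 dBu, reduced 2.5:1 to 0.2 dB above → 7.2 dBu.
Stage 3: 7.2 dBu is 3.2 dB over 4 dBu; at 5:1 that becomes 0.64 dB over, giving 4.64 dBu.

4.64 dBu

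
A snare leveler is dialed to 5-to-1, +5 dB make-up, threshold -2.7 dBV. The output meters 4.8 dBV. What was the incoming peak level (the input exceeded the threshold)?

Before make-up, the level was 4.8 − 5 = -0.2 dBV.
That's 2.5 dB above the -2.7 dBV threshold.
Undo the ratio: input overshoot = 2.5 × 5 = 12.5 dB, giving input = 9.8 dBV.

9.8 dBV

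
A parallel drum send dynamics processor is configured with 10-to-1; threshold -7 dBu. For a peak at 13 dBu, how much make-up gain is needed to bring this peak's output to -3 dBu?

2 dB

Overshoot 20 dB → 20/10 = 2 dB after compression, so the compressed level is -7 + 2 = -5 dBu.
Make-up = target − compressed = -3 − (-5) = 2 dB.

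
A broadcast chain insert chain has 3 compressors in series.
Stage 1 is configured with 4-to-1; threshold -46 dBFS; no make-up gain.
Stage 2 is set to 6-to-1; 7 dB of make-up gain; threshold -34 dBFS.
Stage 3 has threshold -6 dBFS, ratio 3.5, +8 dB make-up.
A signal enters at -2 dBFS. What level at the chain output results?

Stage 1: overshoot 44 dB → 44/4 = 11 dB → -35 dBFS.
Stage 2: -35 dBFS is at or below the -34 dBFS threshold — no compression; make-up brings it to -28 dBFS.
Stage 3: -28 dBFS is at or below the -6 dBFS threshold — no compression; make-up brings it to -20 dBFS.

-20 dBFS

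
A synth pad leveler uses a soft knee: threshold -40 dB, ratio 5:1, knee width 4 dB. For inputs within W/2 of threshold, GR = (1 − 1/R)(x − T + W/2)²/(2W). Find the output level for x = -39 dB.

-39.9 dB

x − T + W/2 = -39 − (-40) + 2 = 3.
GR = (1 − 1/5) × 3² / 8 = 0.8 × 9 / 8 = 0.9 dB.
Output = -39 − 0.9 = -39.9 dB.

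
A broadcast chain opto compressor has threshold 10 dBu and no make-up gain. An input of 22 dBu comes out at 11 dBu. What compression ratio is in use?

Input overshoot = 22 − 10 = 12 dB; output overshoot = 11 − 10 = 1 dB.
Ratio = 12 / 1 = 12.

12:1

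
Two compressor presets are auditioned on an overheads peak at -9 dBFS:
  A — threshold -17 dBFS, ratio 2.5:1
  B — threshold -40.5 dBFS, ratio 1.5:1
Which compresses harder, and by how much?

A: GR = 8 − 8/2.5 = 4.8 dB.
B: GR = 31.5 − 31.5/1.5 = 10.5 dB.
B applies 5.7 dB more gain reduction.

B, by 5.7 dB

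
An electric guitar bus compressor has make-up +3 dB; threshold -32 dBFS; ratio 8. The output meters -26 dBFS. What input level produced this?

Remove make-up: -26 − 3 = -29 dBFS.
The compressed level sits -29 − (-32) = 3 dB over threshold.
Before 8:1 compression the overshoot was 3 × 8 = 24 dB, so input = -32 + 24 = -8 dBFS.

-8 dBFS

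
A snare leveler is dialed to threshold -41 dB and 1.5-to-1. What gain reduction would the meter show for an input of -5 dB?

The signal is 36 dB above threshold.
At 1.5:1, output sits 36/1.5 = 24 dB above threshold.
So the signal is attenuated by 36 − 24 = 12 dB.

12 dB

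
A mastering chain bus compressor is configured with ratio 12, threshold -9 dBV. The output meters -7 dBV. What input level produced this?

15 dBV

That's 2 dB above the -9 dBV threshold.
Before 12:1 compression the overshoot was 2 × 12 = 24 dB, so input = -9 + 24 = 15 dBV.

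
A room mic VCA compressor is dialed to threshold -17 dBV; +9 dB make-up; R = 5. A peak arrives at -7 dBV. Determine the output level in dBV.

-6 dBV

The input is 10 dB above the -17 dBV threshold.
5:1 compression reduces that to 10/5 = 2 dB over.
Output = -17 + 2 = -15 dBV; make-up adds 9 dB, giving -6 dBV.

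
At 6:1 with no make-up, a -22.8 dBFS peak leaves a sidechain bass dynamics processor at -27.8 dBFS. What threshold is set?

Input is 6 dB above T (since output overshoot × R = input overshoot: (-27.8 − T)·6 = -22.8 − T gives T = -28.8 dBFS).
Check: -28.8 + (-22.8 − (-28.8))/6 = -28.8 + 1 = -27.8 dBFS. ✓

-28.8 dBFS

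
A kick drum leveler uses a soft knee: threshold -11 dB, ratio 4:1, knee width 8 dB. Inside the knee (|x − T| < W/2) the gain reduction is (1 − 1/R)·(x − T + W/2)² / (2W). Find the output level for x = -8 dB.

-10.296875 dB

x − T + W/2 = -8 − (-11) + 4 = 7.
GR = (1 − 1/4) × 7² / 16 = 0.75 × 49 / 16 = 2.296875 dB.
Output = -8 − 2.296875 = -10.296875 dB.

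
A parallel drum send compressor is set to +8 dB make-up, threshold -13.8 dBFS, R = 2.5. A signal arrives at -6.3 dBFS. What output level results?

-2.8 dBFS

-6.3 dBFS sits 7.5 dB over threshold.
The 7.5 dB excess becomes 3 dB after 2.5:1 reduction.
That puts the output at -10.8 dBFS; make-up adds 8 dB, giving -2.8 dBFS.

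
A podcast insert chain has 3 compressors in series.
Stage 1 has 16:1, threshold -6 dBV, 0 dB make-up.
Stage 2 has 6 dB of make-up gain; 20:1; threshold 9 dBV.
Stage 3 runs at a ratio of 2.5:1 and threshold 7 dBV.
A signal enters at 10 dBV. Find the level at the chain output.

1 dBV

Stage 1: 16 dB above -6 dBV, reduced 16:1 to 1 dB above → -5 dBV.
Stage 2: -5 dBV is at or below the 9 dBV threshold — no compression; make-up brings it to 1 dBV.
Stage 3: below threshold (1 ≤ 7); passes unchanged; output 1 dBV.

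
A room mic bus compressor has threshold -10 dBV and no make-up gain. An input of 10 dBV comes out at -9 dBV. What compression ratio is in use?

Input overshoot = 10 − (-10) = 20 dB; output overshoot = -9 − (-10) = 1 dB.
Ratio = 20 / 1 = 20.

20:1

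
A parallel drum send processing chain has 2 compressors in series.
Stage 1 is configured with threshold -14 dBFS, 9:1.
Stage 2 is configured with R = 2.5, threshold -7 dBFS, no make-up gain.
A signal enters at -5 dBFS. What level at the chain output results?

-13 dBFS

Stage 1: -5 dBFS is 9 dB over -14 dBFS; at 9:1 that becomes 1 dB over, giving -13 dBFS.
Stage 2: below threshold (-13 ≤ -7); passes unchanged; output -13 dBFS.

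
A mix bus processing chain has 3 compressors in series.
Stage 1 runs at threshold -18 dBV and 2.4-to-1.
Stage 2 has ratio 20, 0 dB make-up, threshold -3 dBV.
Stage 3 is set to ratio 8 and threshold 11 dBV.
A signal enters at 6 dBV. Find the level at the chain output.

Stage 1: 6 dBV is 24 dB over -18 dBV; at 2.4:1 that becomes 10 dB over, giving -8 dBV.
Stage 2: below threshold (-8 ≤ -3); passes unchanged; output -8 dBV.
Stage 3: -8 dBV ≤ 11 dBV, so stage 3 doesn't engage; output -8 dBV.

-8 dBV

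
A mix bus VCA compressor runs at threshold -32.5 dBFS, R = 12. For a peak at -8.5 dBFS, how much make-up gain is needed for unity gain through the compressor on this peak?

The peak compresses to -32.5 + 24/12 = -30.5 dBFS.
To reach -8.5 dBFS requires -8.5 − (-30.5) = 22 dB of make-up.

22 dB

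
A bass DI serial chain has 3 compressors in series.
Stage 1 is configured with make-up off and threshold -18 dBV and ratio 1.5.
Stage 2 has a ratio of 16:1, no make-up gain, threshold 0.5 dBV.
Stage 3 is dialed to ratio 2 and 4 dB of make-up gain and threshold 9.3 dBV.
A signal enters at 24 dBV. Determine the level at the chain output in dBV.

5.09375 dBV

Stage 1: 24 dBV is 42 dB over -18 dBV; at 1.5:1 that becomes 28 dB over, giving 10 dBV.
Stage 2: overshoot 9.5 dB → 9.5/16 = 0.59375 dB → 1.09375 dBV.
Stage 3: 1.09375 dBV is at or below the 9.3 dBV threshold — no compression; make-up brings it to 5.09375 dBV.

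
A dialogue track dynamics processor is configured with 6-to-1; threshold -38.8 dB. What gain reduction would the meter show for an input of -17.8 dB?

The signal is 21 dB above threshold.
After 6:1 compression the overshoot becomes 21/6 = 3.5 dB.
So the signal is attenuated by 21 − 3.5 = 17.5 dB.

17.5 dB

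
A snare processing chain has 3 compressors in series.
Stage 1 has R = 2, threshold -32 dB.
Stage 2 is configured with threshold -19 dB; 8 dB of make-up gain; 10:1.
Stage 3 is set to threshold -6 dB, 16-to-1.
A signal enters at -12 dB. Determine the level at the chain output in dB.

-14 dB

Stage 1: -12 dB is 20 dB over -32 dB; at 2:1 that becomes 10 dB over, giving -22 dB.
Stage 2: below threshold (-22 ≤ -19); passes unchanged; make-up brings it to -14 dB.
Stage 3: below threshold (-14 ≤ -6); passes unchanged; output -14 dB.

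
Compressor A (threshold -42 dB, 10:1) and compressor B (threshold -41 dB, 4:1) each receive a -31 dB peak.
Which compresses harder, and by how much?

A, by 2.4 dB

A: overshoot 11 dB → output overshoot 1.1 dB → GR 9.9 dB.
B: overshoot 10 dB → output overshoot 2.5 dB → GR 7.5 dB.
Difference: 2.4 dB in favour of A.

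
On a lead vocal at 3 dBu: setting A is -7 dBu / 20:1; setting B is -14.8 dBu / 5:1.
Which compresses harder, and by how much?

B, by 4.74 dB

A: overshoot 10 dB → output overshoot 0.5 dB → GR 9.5 dB.
B: overshoot 17.8 dB → output overshoot 3.56 dB → GR 14.24 dB.
Difference: 4.74 dB in favour of B.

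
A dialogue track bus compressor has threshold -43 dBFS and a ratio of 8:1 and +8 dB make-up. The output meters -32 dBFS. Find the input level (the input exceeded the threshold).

Before make-up, the level was -32 − 8 = -40 dBFS.
Post-compression overshoot = -40 − (-43) = 3 dB.
Input overshoot = R × output overshoot = 24 dB → input = -43 + 24 = -19 dBFS.

-19 dBFS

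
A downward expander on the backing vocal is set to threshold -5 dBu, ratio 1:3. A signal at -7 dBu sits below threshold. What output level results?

-11 dBu

The input is 2 dB below the -5 dBu threshold.
A 1:3 expander multiplies undershoot by 3: 2 × 3 = 6 dB below threshold.
Output = -5 − 6 = -11 dBu.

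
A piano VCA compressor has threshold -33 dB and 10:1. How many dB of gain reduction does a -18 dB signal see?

-18 dB exceeds the threshold by 15 dB.
After 10:1 compression the overshoot becomes 15/10 = 1.5 dB.
GR = overshoot in − overshoot out = 15 − 1.5 = 13.5 dB.

13.5 dB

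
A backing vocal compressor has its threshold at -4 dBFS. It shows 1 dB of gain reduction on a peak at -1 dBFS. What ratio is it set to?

1.5:1

Input overshoot = -1 − (-4) = 3 dB.
Output overshoot = 3 − 1 = 2 dB.
Ratio = input overshoot / output overshoot = 3 / 2 = 1.5.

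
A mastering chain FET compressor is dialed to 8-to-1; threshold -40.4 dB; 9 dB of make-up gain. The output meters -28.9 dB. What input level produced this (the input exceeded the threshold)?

-20.4 dB

Remove make-up: -28.9 − 9 = -37.9 dB.
That's 2.5 dB above the -40.4 dB threshold.
Input overshoot = R × output overshoot = 20 dB → input = -40.4 + 20 = -20.4 dB.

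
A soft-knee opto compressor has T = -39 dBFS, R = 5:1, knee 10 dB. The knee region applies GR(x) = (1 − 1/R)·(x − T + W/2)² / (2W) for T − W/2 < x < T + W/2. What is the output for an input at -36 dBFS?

x − T + W/2 = -36 − (-39) + 5 = 8.
GR = (1 − 1/5) × 8² / 20 = 0.8 × 64 / 20 = 2.56 dB.
Output = -36 − 2.56 = -38.56 dBFS.

-38.56 dBFS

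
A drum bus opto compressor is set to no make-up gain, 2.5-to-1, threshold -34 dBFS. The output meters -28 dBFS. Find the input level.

-19 dBFS

That's 6 dB above the -34 dBFS threshold.
Before 2.5:1 compression the overshoot was 6 × 2.5 = 15 dB, so input = -34 + 15 = -19 dBFS.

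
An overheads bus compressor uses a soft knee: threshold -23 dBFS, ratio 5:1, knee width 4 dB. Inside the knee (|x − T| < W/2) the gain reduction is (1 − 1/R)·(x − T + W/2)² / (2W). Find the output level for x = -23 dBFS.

-23.4 dBFS

x − T + W/2 = -23 − (-23) + 2 = 2.
GR = (1 − 1/5) × 2² / 8 = 0.8 × 4 / 8 = 0.4 dB.
Output = -23 − 0.4 = -23.4 dBFS.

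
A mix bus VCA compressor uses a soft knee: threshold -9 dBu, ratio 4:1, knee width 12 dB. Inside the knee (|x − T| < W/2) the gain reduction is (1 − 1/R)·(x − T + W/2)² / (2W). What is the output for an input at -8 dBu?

-9.53125 dBu

x − T + W/2 = -8 − (-9) + 6 = 7.
GR = (1 − 1/4) × 7² / 24 = 0.75 × 49 / 24 = 1.53125 dB.
Output = -8 − 1.53125 = -9.53125 dBu.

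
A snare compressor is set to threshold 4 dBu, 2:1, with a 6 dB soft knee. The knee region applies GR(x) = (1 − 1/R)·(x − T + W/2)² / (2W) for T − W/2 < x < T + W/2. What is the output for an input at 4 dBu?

x − T + W/2 = 4 − 4 + 3 = 3.
GR = (1 − 1/2) × 3² / 12 = 0.5 × 9 / 12 = 0.375 dB.
Output = 4 − 0.375 = 3.625 dBu.

3.625 dBu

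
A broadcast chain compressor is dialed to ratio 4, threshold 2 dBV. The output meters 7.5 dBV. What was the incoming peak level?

24 dBV

The compressed level sits 7.5 − 2 = 5.5 dB over threshold.
Before 4:1 compression the overshoot was 5.5 × 4 = 22 dB, so input = 2 + 22 = 24 dBV.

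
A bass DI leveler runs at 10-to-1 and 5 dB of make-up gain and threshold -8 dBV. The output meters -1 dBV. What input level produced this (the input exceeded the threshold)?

Remove make-up: -1 − 5 = -6 dBV.
That's 2 dB above the -8 dBV threshold.
Undo the ratio: input overshoot = 2 × 10 = 20 dB, giving input = 12 dBV.

12 dBV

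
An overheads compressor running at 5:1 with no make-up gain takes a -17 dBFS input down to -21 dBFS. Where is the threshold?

-22 dBFS

Let T be the threshold. Output overshoot = (input overshoot)/R, so -21 − T = (-17 − T)/5.
5·(-21 − T) = -17 − T → 4·T = -105 − (-17) = -88.
T = -88/4 = -22 dBFS.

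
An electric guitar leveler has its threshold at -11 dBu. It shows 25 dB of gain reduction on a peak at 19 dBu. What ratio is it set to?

Input overshoot = 19 − (-11) = 30 dB.
Output overshoot = 30 − 25 = 5 dB.
Ratio = input overshoot / output overshoot = 30 / 5 = 6.

6:1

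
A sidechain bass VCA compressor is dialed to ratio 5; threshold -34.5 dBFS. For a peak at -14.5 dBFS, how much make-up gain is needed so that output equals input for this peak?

16 dB

The peak compresses to -34.5 + 20/5 = -30.5 dBFS.
To reach -14.5 dBFS requires -14.5 − (-30.5) = 16 dB of make-up.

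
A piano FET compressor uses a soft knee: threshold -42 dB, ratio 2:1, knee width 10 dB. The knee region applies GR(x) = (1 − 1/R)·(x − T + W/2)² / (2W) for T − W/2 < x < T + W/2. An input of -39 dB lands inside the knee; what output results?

x − T + W/2 = -39 − (-42) + 5 = 8.
GR = (1 − 1/2) × 8² / 20 = 0.5 × 64 / 20 = 1.6 dB.
Output = -39 − 1.6 = -40.6 dB.

-40.6 dB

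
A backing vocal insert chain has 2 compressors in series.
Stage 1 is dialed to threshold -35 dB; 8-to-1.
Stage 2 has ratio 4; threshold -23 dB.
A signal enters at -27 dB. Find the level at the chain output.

-34 dB

Stage 1: 8 dB above -35 dB, reduced 8:1 to 1 dB above → -34 dB.
Stage 2: -34 dB is at or below the -23 dB threshold — no compression; output -34 dB.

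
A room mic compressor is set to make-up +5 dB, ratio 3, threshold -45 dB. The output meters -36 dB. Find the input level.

Remove make-up: -36 − 5 = -41 dB.
Post-compression overshoot = -41 − (-45) = 4 dB.
Before 3:1 compression the overshoot was 4 × 3 = 12 dB, so input = -45 + 12 = -33 dB.

-33 dB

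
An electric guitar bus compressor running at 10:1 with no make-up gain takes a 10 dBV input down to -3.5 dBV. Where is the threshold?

Gain reduction = 10 − (-3.5) = 13.5 dB; output overshoot = GR / (R − 1) = 13.5 / 9 = 1.5 dB.
Threshold = output − output overshoot = -3.5 − 1.5 = -5 dBV.

-5 dBV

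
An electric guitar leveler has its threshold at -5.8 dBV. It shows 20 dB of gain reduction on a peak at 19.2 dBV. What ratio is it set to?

5:1

Input overshoot = 19.2 − (-5.8) = 25 dB.
Output overshoot = 25 − 20 = 5 dB.
Ratio = input overshoot / output overshoot = 25 / 5 = 5.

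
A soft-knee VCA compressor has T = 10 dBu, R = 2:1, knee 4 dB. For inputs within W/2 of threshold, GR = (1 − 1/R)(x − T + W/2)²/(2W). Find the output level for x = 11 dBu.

x − T + W/2 = 11 − 10 + 2 = 3.
GR = (1 − 1/2) × 3² / 8 = 0.5 × 9 / 8 = 0.5625 dB.
Output = 11 − 0.5625 = 10.4375 dBu.

10.4375 dBu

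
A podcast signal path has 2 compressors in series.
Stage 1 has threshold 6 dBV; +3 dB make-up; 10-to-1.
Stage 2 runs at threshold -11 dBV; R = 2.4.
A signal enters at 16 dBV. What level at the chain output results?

-2.25 dBV

Stage 1: 16 dBV is 10 dB over 6 dBV; at 10:1 that becomes 1 dB over, giving 7 dBV; +3 dB make-up → 10 dBV.
Stage 2: 10 dBV is 21 dB over -11 dBV; at 2.4:1 that becomes 8.75 dB over, giving -2.25 dBV.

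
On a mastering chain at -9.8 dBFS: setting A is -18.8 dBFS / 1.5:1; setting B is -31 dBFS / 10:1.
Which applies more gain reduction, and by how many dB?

B, by 16.08 dB

A: overshoot 9 dB → output overshoot 6 dB → GR 3 dB.
B: overshoot 21.2 dB → output overshoot 2.12 dB → GR 19.08 dB.
B reduces 16.08 dB more.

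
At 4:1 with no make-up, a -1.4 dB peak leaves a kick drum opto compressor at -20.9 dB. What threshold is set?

Let T be the threshold. Output overshoot = (input overshoot)/R, so -20.9 − T = (-1.4 − T)/4.
4·(-20.9 − T) = -1.4 − T → 3·T = -83.6 − (-1.4) = -82.2.
T = -82.2/3 = -27.4 dB.

-27.4 dB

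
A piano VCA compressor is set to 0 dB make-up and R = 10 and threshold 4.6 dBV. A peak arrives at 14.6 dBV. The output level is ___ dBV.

The input is 10 dB above the 4.6 dBV threshold.
At 10:1 the overshoot is divided by 10, leaving 1 dB above threshold.
Output = 4.6 + 1 = 5.6 dBV.

5.6 dBV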